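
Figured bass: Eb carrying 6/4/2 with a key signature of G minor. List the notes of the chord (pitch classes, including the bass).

Eb, F, A, C

A second above Eb in this key is F.
A fourth above Eb in this key is A.
A sixth above Eb in this key is C.
Together with the bass Eb, this spells F dominant seventh in third inversion.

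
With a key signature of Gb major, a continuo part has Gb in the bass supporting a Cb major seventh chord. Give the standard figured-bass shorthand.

4/3

Gb is the fifth of Cb major seventh, so the chord is in second inversion.
A seventh chord in second inversion is figured 6/4/3, conventionally abbreviated 4/3.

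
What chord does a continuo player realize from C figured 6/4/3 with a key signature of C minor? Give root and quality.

The figures 6/4/3 indicate a seventh chord in second inversion.
In second inversion the root lies a fourth above the bass: a fourth above C in C minor is F.
The chord tones are C, Eb, F, Ab, giving F minor seventh.

F minor seventh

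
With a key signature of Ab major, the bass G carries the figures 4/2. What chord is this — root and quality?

The figures 4/2 indicate a seventh chord in third inversion.
In third inversion the root lies a second above the bass: a second above G in Ab major is Ab.
The chord tones are G, Ab, C, Eb, giving Ab major seventh.

Ab major seventh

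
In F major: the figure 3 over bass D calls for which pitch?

Counting 2 letter steps above D lands on F; in F major, that letter is F.

F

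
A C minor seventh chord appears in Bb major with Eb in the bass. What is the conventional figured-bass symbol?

6/5

Eb is the third of C minor seventh, so the chord is in first inversion.
A seventh chord in first inversion is figured 6/5/3, conventionally abbreviated 6/5.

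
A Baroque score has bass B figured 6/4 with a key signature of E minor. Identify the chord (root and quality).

The figures 6/4 indicate a triad in second inversion.
In second inversion the root lies a fourth above the bass: a fourth above B in E minor is E.
The chord tones are B, E, G, giving E minor.

E minor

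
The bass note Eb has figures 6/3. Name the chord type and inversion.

Intervals of 6/3 above the bass form a triad; the bass is the third, so this is first inversion.

triad, first inversion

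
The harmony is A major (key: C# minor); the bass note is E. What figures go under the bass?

E is the fifth of A major, so the chord is in second inversion.
A triad in second inversion is figured 6/4, conventionally abbreviated 6/4.

6/4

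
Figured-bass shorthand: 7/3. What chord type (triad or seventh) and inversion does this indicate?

7/3 is shorthand for 7/5/3.
Intervals of 7/5/3 above the bass form a seventh chord; the bass is the root, so this is root position.

seventh chord, root position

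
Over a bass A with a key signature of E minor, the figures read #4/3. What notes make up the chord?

The written figures #4/3 are shorthand for 6/4/3: the 6 is implied.
A third above A in this key is C.
A fourth above A in this key is D, raised to D# by the sharp.
A sixth above A in this key is F#.
Together with the bass A, this spells D# diminished seventh in second inversion.

A, C, D#, F#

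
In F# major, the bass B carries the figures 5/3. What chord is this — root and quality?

B major

The figures 5/3 indicate a triad in root position.
In root position the bass is the root, so the root is B.
The chord tones are B, D#, F#, giving B major.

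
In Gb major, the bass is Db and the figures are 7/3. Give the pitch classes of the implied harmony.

Db, F, Ab, Cb

The written figures 7/3 are shorthand for 7/5/3: the 5 is implied.
A third above Db in this key is F.
A fifth above Db in this key is Ab.
A seventh above Db in this key is Cb.
Together with the bass Db, this spells Db dominant seventh in root position.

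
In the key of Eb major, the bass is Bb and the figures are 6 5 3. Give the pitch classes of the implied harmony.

A third above Bb in this key is D.
A fifth above Bb in this key is F.
A sixth above Bb in this key is G.
Together with the bass Bb, this spells G minor seventh in first inversion.

Bb, D, F, G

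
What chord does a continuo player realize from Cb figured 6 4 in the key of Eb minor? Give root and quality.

The figures 6 4 indicate a triad in second inversion.
In second inversion the root lies a fourth above the bass: a fourth above Cb in Eb minor is F.
The chord tones are Cb, F, Ab, giving F diminished.

F diminished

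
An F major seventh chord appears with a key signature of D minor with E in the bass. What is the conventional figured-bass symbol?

4/2

E is the seventh of F major seventh, so the chord is in third inversion.
A seventh chord in third inversion is figured 6/4/2, conventionally abbreviated 4/2.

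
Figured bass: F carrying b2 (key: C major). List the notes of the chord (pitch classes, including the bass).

The written figures b2 are shorthand for 6/4/2: the 6/4 are implied.
A second above F in this key is G, lowered to Gb by the flat.
A fourth above F in this key is B.
A sixth above F in this key is D.

F, Gb, B, D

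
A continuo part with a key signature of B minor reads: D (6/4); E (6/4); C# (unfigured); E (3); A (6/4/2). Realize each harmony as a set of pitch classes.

D, G, B | E, A, C# | C#, E, G | E, G, B | A, B, D, F#

D (6/4): D, G, B.
E (6/4): E, A, C#.
C# (5/3): C#, E, G.
E (5/3): E, G, B.
A (6/4/2): A, B, D, F#.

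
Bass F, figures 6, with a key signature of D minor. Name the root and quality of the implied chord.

D minor

The figures 6 indicate a triad in first inversion.
In first inversion the root lies a sixth above the bass: a sixth above F in D minor is D.
The chord tones are F, A, D, giving D minor.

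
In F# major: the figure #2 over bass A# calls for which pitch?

B#

Counting 1 letter step above A# lands on B; in F# major, that letter is B.
The #2 figure raises it a semitone, giving B#.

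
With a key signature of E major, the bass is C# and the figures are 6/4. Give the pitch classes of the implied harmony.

C#, F#, A

A fourth above C# in this key is F#.
A sixth above C# in this key is A.
Together with the bass C#, this spells F# minor in second inversion.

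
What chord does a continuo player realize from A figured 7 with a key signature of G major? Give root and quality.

A minor seventh

The figures 7 indicate a seventh chord in root position.
In root position the bass is the root, so the root is A.
The chord tones are A, C, E, G, giving A minor seventh.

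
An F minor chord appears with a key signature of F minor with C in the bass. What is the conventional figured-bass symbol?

C is the fifth of F minor, so the chord is in second inversion.
A triad in second inversion is figured 6/4, conventionally abbreviated 6/4.

6/4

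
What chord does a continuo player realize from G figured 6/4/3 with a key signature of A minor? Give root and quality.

C major seventh

The figures 6/4/3 indicate a seventh chord in second inversion.
In second inversion the root lies a fourth above the bass: a fourth above G in A minor is C.
The chord tones are G, B, C, E, giving C major seventh.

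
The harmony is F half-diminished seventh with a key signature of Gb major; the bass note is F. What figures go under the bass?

7

F is the root of F half-diminished seventh, so the chord is in root position.
A seventh chord in root position is figured 7/5/3, conventionally abbreviated 7.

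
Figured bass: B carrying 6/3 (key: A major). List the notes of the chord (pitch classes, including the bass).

A third above B in this key is D.
A sixth above B in this key is G#.
Together with the bass B, this spells G# diminished in first inversion.

B, D, G#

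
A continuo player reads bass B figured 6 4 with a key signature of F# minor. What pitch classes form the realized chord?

A fourth above B in this key is E.
A sixth above B in this key is G#.
Together with the bass B, this spells E major in second inversion.

B, E, G#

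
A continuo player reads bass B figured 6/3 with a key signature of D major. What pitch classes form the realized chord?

A third above B in this key is D.
A sixth above B in this key is G.
Together with the bass B, this spells G major in first inversion.

B, D, G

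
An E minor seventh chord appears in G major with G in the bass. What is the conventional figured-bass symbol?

6/5

G is the third of E minor seventh, so the chord is in first inversion.
A seventh chord in first inversion is figured 6/5/3, conventionally abbreviated 6/5.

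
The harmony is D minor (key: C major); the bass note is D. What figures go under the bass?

no figures

D is the root of D minor, so the chord is in root position.
A triad in root position is figured 5/3, conventionally abbreviated (no figures — root-position triad).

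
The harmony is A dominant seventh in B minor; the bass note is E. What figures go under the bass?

E is the fifth of A dominant seventh, so the chord is in second inversion.
A seventh chord in second inversion is figured 6/4/3, conventionally abbreviated 4/3.

4/3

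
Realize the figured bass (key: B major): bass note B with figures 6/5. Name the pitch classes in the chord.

The written figures 6/5 are shorthand for 6/5/3: the 3 is implied.
A third above B in this key is D#.
A fifth above B in this key is F#.
A sixth above B in this key is G#.
Together with the bass B, this spells G# minor seventh in first inversion.

B, D#, F#, G#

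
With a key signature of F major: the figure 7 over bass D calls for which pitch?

C

Counting 6 letter steps above D lands on C; in F major, that letter is C.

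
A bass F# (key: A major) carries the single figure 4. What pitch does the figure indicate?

Counting 3 letter steps above F# lands on B; in A major, that letter is B.

B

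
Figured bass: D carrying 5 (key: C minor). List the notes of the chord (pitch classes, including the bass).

D, F, Ab

The written figures 5 are shorthand for 5/3: the 3 is implied.
A third above D in this key is F.
A fifth above D in this key is Ab.
Together with the bass D, this spells D diminished in root position.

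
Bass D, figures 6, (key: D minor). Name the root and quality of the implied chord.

Bb major

The figures 6 indicate a triad in first inversion.
In first inversion the root lies a sixth above the bass: a sixth above D in D minor is Bb.
The chord tones are D, F, Bb, giving Bb major.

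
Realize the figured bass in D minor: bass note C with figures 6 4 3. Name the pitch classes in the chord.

A third above C in this key is E.
A fourth above C in this key is F.
A sixth above C in this key is A.
Together with the bass C, this spells F major seventh in second inversion.

C, E, F, A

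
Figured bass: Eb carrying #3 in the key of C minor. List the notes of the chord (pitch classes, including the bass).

Eb, G#, Bb

The written figures #3 are shorthand for 5/3: the 5 is implied.
A third above Eb in this key is G, raised to G# by the sharp.
A fifth above Eb in this key is Bb.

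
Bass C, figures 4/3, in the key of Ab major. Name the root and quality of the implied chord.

The figures 4/3 indicate a seventh chord in second inversion.
In second inversion the root lies a fourth above the bass: a fourth above C in Ab major is F.
The chord tones are C, Eb, F, Ab, giving F minor seventh.

F minor seventh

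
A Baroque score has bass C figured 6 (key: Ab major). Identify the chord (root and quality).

Ab major

The figures 6 indicate a triad in first inversion.
In first inversion the root lies a sixth above the bass: a sixth above C in Ab major is Ab.
The chord tones are C, Eb, Ab, giving Ab major.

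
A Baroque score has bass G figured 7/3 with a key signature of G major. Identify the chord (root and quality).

G major seventh

The figures 7/3 indicate a seventh chord in root position.
In root position the bass is the root, so the root is G.
The chord tones are G, B, D, F#, giving G major seventh.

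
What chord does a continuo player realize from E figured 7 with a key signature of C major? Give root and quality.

E minor seventh

The figures 7 indicate a seventh chord in root position.
In root position the bass is the root, so the root is E.
The chord tones are E, G, B, D, giving E minor seventh.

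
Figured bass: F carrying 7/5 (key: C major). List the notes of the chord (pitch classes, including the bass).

F, A, C, E

The written figures 7/5 are shorthand for 7/5/3: the 3 is implied.
A third above F in this key is A.
A fifth above F in this key is C.
A seventh above F in this key is E.
Together with the bass F, this spells F major seventh in root position.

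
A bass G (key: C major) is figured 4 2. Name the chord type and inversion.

seventh chord, third inversion

4 2 is shorthand for 6/4/2.
Intervals of 6/4/2 above the bass form a seventh chord; the bass is the seventh, so this is third inversion.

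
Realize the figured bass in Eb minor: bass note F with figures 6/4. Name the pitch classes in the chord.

F, Bb, Db

A fourth above F in this key is Bb.
A sixth above F in this key is Db.
Together with the bass F, this spells Bb minor in second inversion.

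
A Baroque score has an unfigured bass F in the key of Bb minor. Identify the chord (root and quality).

An unfigured bass indicates a triad in root position.
In root position the bass is the root, so the root is F.
The chord tones are F, Ab, C, giving F minor.

F minor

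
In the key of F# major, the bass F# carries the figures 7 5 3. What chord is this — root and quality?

The figures 7 5 3 indicate a seventh chord in root position.
In root position the bass is the root, so the root is F#.
The chord tones are F#, A#, C#, E#, giving F# major seventh.

F# major seventh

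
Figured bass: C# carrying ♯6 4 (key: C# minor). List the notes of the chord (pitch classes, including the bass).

A fourth above C# in this key is F#.
A sixth above C# in this key is A, raised to A# by the sharp.
Together with the bass C#, this spells F# major in second inversion.

C#, F#, A#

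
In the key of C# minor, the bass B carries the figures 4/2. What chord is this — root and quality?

C# minor seventh

The figures 4/2 indicate a seventh chord in third inversion.
In third inversion the root lies a second above the bass: a second above B in C# minor is C#.
The chord tones are B, C#, E, G#, giving C# minor seventh.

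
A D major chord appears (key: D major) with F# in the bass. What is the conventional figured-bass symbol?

F# is the third of D major, so the chord is in first inversion.
A triad in first inversion is figured 6/3, conventionally abbreviated 6.

6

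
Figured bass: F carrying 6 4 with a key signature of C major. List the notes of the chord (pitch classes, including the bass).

A fourth above F in this key is B.
A sixth above F in this key is D.
Together with the bass F, this spells B diminished in second inversion.

F, B, D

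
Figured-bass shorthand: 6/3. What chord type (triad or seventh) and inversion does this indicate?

Intervals of 6/3 above the bass form a triad; the bass is the third, so this is first inversion.

triad, first inversion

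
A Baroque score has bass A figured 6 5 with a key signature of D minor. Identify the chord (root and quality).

The figures 6 5 indicate a seventh chord in first inversion.
In first inversion the root lies a sixth above the bass: a sixth above A in D minor is F.
The chord tones are A, C, E, F, giving F major seventh.

F major seventh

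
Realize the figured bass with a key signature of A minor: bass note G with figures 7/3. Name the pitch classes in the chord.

The written figures 7/3 are shorthand for 7/5/3: the 5 is implied.
A third above G in this key is B.
A fifth above G in this key is D.
A seventh above G in this key is F.
Together with the bass G, this spells G dominant seventh in root position.

G, B, D, F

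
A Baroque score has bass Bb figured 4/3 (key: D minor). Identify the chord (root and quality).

The figures 4/3 indicate a seventh chord in second inversion.
In second inversion the root lies a fourth above the bass: a fourth above Bb in D minor is E.
The chord tones are Bb, D, E, G, giving E half-diminished seventh.

E half-diminished seventh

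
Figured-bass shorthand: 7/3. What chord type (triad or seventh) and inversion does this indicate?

7/3 is shorthand for 7/5/3.
Intervals of 7/5/3 above the bass form a seventh chord; the bass is the root, so this is root position.

seventh chord, root position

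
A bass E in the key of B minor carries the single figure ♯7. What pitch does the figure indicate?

D#

Counting 6 letter steps above E lands on D; in B minor, that letter is D.
The #7 figure raises it a semitone, giving D#.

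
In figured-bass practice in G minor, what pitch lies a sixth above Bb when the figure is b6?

Gb

Counting 5 letter steps above Bb lands on G; in G minor, that letter is G.
The b6 figure lowers it a semitone, giving Gb.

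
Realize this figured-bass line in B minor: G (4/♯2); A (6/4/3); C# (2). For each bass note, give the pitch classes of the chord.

G, A#, C#, E | A, C#, D, F# | C#, D, F#, A

G (6/4/#2): G, A#, C#, E.
A (6/4/3): A, C#, D, F#.
C# (6/4/2): C#, D, F#, A.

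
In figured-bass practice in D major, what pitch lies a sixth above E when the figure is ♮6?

C

Counting 5 letter steps above E lands on C; in D major, that letter is C#.
The ♮6 figure makes it natural, giving C.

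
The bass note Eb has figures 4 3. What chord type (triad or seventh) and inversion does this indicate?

seventh chord, second inversion

4 3 is shorthand for 6/4/3.
Intervals of 6/4/3 above the bass form a seventh chord; the bass is the fifth, so this is second inversion.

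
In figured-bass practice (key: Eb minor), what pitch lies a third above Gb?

Counting 2 letter steps above Gb lands on B; in Eb minor, that letter is Bb.

Bb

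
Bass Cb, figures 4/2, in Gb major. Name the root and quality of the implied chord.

Db dominant seventh

The figures 4/2 indicate a seventh chord in third inversion.
In third inversion the root lies a second above the bass: a second above Cb in Gb major is Db.
The chord tones are Cb, Db, F, Ab, giving Db dominant seventh.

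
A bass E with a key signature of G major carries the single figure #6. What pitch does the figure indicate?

C#

Counting 5 letter steps above E lands on C; in G major, that letter is C.
The #6 figure raises it a semitone, giving C#.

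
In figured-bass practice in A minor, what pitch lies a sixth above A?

Counting 5 letter steps above A lands on F; in A minor, that letter is F.

F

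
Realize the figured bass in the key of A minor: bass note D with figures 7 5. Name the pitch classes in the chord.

D, F, A, C

The written figures 7 5 are shorthand for 7/5/3: the 3 is implied.
A third above D in this key is F.
A fifth above D in this key is A.
A seventh above D in this key is C.
Together with the bass D, this spells D minor seventh in root position.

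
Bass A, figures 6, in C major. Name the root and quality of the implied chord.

The figures 6 indicate a triad in first inversion.
In first inversion the root lies a sixth above the bass: a sixth above A in C major is F.
The chord tones are A, C, F, giving F major.

F major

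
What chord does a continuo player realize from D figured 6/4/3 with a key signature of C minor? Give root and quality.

The figures 6/4/3 indicate a seventh chord in second inversion.
In second inversion the root lies a fourth above the bass: a fourth above D in C minor is G.
The chord tones are D, F, G, Bb, giving G minor seventh.

G minor seventh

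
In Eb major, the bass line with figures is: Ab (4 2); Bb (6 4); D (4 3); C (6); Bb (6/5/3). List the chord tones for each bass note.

Ab, Bb, D, F | Bb, Eb, G | D, F, G, Bb | C, Eb, Ab | Bb, D, F, G

Ab (6/4/2): Ab, Bb, D, F.
Bb (6/4): Bb, Eb, G.
D (6/4/3): D, F, G, Bb.
C (6/3): C, Eb, Ab.
Bb (6/5/3): Bb, D, F, G.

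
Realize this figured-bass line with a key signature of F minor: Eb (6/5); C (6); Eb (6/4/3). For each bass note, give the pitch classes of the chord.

Eb, G, Bb, C | C, Eb, Ab | Eb, G, Ab, C

Eb (6/5/3): Eb, G, Bb, C.
C (6/3): C, Eb, Ab.
Eb (6/4/3): Eb, G, Ab, C.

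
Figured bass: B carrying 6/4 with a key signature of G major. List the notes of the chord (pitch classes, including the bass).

A fourth above B in this key is E.
A sixth above B in this key is G.
Together with the bass B, this spells E minor in second inversion.

B, E, G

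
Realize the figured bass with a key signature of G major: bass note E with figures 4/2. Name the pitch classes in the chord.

The written figures 4/2 are shorthand for 6/4/2: the 6 is implied.
A second above E in this key is F#.
A fourth above E in this key is A.
A sixth above E in this key is C.
Together with the bass E, this spells F# half-diminished seventh in third inversion.

E, F#, A, C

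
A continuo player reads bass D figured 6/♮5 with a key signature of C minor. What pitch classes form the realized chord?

D, F, A, Bb

The written figures 6/♮5 are shorthand for 6/5/3: the 3 is implied.
A third above D in this key is F.
A fifth above D in this key is Ab, made natural (A) by the ♮ figure.
A sixth above D in this key is Bb.
Together with the bass D, this spells Bb major seventh in first inversion.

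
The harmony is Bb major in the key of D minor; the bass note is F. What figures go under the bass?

6/4

F is the fifth of Bb major, so the chord is in second inversion.
A triad in second inversion is figured 6/4, conventionally abbreviated 6/4.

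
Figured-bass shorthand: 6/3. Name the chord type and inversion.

Intervals of 6/3 above the bass form a triad; the bass is the third, so this is first inversion.

triad, first inversion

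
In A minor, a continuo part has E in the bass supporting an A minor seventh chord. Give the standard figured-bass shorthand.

E is the fifth of A minor seventh, so the chord is in second inversion.
A seventh chord in second inversion is figured 6/4/3, conventionally abbreviated 4/3.

4/3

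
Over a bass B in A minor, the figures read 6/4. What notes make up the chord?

A fourth above B in this key is E.
A sixth above B in this key is G.
Together with the bass B, this spells E minor in second inversion.

B, E, G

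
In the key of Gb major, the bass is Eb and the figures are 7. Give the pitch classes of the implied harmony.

The written figures 7 are shorthand for 7/5/3: the 5/3 are implied.
A third above Eb in this key is Gb.
A fifth above Eb in this key is Bb.
A seventh above Eb in this key is Db.
Together with the bass Eb, this spells Eb minor seventh in root position.

Eb, Gb, Bb, Db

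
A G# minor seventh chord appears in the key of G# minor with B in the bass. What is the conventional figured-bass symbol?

6/5

B is the third of G# minor seventh, so the chord is in first inversion.
A seventh chord in first inversion is figured 6/5/3, conventionally abbreviated 6/5.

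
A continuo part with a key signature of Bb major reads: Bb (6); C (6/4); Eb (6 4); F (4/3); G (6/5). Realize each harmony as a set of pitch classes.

Bb, D, G | C, F, A | Eb, A, C | F, A, Bb, D | G, Bb, D, Eb

Bb (6/3): Bb, D, G.
C (6/4): C, F, A.
Eb (6/4): Eb, A, C.
F (6/4/3): F, A, Bb, D.
G (6/5/3): G, Bb, D, Eb.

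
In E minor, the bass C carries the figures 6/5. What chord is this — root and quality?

The figures 6/5 indicate a seventh chord in first inversion.
In first inversion the root lies a sixth above the bass: a sixth above C in E minor is A.
The chord tones are C, E, G, A, giving A minor seventh.

A minor seventh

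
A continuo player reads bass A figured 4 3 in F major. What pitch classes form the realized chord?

The written figures 4 3 are shorthand for 6/4/3: the 6 is implied.
A third above A in this key is C.
A fourth above A in this key is D.
A sixth above A in this key is F.
Together with the bass A, this spells D minor seventh in second inversion.

A, C, D, F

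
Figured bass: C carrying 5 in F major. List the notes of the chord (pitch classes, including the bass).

The written figures 5 are shorthand for 5/3: the 3 is implied.
A third above C in this key is E.
A fifth above C in this key is G.
Together with the bass C, this spells C major in root position.

C, E, G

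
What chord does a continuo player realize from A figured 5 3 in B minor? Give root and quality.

A major

The figures 5 3 indicate a triad in root position.
In root position the bass is the root, so the root is A.
The chord tones are A, C#, E, giving A major.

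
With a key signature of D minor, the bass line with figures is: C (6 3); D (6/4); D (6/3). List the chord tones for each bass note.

C (6/3): C, E, A.
D (6/4): D, G, Bb.
D (6/3): D, F, Bb.

C, E, A | D, G, Bb | D, F, Bb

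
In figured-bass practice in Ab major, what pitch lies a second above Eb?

F

Counting 1 letter step above Eb lands on F; in Ab major, that letter is F.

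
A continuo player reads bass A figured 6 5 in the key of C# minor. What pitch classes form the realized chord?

The written figures 6 5 are shorthand for 6/5/3: the 3 is implied.
A third above A in this key is C#.
A fifth above A in this key is E.
A sixth above A in this key is F#.
Together with the bass A, this spells F# minor seventh in first inversion.

A, C#, E, F#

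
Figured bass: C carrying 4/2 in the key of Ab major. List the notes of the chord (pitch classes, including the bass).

The written figures 4/2 are shorthand for 6/4/2: the 6 is implied.
A second above C in this key is Db.
A fourth above C in this key is F.
A sixth above C in this key is Ab.
Together with the bass C, this spells Db major seventh in third inversion.

C, Db, F, Ab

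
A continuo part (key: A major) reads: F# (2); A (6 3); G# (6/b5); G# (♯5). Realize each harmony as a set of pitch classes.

F#, G#, B, D | A, C#, F# | G#, B, Db, E | G#, B, D#

F# (6/4/2): F#, G#, B, D.
A (6/3): A, C#, F#.
G# (6/b5/3): G#, B, Db, E.
G# (#5/3): G#, B, D#.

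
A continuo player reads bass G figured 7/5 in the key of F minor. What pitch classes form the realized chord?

G, Bb, Db, F

The written figures 7/5 are shorthand for 7/5/3: the 3 is implied.
A third above G in this key is Bb.
A fifth above G in this key is Db.
A seventh above G in this key is F.
Together with the bass G, this spells G half-diminished seventh in root position.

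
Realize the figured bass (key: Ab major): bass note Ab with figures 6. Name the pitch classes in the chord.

Ab, C, F

The written figures 6 are shorthand for 6/3: the 3 is implied.
A third above Ab in this key is C.
A sixth above Ab in this key is F.
Together with the bass Ab, this spells F minor in first inversion.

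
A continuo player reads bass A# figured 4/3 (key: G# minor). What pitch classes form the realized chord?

The written figures 4/3 are shorthand for 6/4/3: the 6 is implied.
A third above A# in this key is C#.
A fourth above A# in this key is D#.
A sixth above A# in this key is F#.
Together with the bass A#, this spells D# minor seventh in second inversion.

A#, C#, D#, F#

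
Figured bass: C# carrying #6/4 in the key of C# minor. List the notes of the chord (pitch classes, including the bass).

C#, F#, A#

A fourth above C# in this key is F#.
A sixth above C# in this key is A, raised to A# by the sharp.
Together with the bass C#, this spells F# major in second inversion.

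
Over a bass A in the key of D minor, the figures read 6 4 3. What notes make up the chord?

A, C, D, F

A third above A in this key is C.
A fourth above A in this key is D.
A sixth above A in this key is F.
Together with the bass A, this spells D minor seventh in second inversion.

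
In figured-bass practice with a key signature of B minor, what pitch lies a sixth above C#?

Counting 5 letter steps above C# lands on A; in B minor, that letter is A.

A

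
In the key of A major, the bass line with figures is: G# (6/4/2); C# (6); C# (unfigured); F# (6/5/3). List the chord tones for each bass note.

G# (6/4/2): G#, A, C#, E.
C# (6/3): C#, E, A.
C# (5/3): C#, E, G#.
F# (6/5/3): F#, A, C#, D.

G#, A, C#, E | C#, E, A | C#, E, G# | F#, A, C#, D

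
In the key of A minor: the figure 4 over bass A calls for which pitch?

D

Counting 3 letter steps above A lands on D; in A minor, that letter is D.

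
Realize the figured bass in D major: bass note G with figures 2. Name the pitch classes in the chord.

The written figures 2 are shorthand for 6/4/2: the 6/4 are implied.
A second above G in this key is A.
A fourth above G in this key is C#.
A sixth above G in this key is E.
Together with the bass G, this spells A dominant seventh in third inversion.

G, A, C#, E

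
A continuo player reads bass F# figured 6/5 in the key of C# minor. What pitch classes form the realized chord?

F#, A, C#, D#

The written figures 6/5 are shorthand for 6/5/3: the 3 is implied.
A third above F# in this key is A.
A fifth above F# in this key is C#.
A sixth above F# in this key is D#.
Together with the bass F#, this spells D# half-diminished seventh in first inversion.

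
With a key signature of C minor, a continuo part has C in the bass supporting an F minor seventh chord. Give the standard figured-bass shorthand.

4/3

C is the fifth of F minor seventh, so the chord is in second inversion.
A seventh chord in second inversion is figured 6/4/3, conventionally abbreviated 4/3.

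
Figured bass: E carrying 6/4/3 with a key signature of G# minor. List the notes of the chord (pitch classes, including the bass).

A third above E in this key is G#.
A fourth above E in this key is A#.
A sixth above E in this key is C#.
Together with the bass E, this spells A# half-diminished seventh in second inversion.

E, G#, A#, C#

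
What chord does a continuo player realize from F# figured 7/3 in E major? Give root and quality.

F# minor seventh

The figures 7/3 indicate a seventh chord in root position.
In root position the bass is the root, so the root is F#.
The chord tones are F#, A, C#, E, giving F# minor seventh.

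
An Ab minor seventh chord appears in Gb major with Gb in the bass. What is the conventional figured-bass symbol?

Gb is the seventh of Ab minor seventh, so the chord is in third inversion.
A seventh chord in third inversion is figured 6/4/2, conventionally abbreviated 4/2.

4/2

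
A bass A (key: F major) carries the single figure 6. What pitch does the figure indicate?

Counting 5 letter steps above A lands on F; in F major, that letter is F.

F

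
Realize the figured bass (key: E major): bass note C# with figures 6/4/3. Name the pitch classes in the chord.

A third above C# in this key is E.
A fourth above C# in this key is F#.
A sixth above C# in this key is A.
Together with the bass C#, this spells F# minor seventh in second inversion.

C#, E, F#, A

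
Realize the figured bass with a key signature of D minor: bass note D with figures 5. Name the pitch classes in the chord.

The written figures 5 are shorthand for 5/3: the 3 is implied.
A third above D in this key is F.
A fifth above D in this key is A.
Together with the bass D, this spells D minor in root position.

D, F, A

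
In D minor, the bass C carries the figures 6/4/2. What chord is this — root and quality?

D minor seventh

The figures 6/4/2 indicate a seventh chord in third inversion.
In third inversion the root lies a second above the bass: a second above C in D minor is D.
The chord tones are C, D, F, A, giving D minor seventh.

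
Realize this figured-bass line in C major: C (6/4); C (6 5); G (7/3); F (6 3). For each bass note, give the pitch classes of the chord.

C (6/4): C, F, A.
C (6/5/3): C, E, G, A.
G (7/5/3): G, B, D, F.
F (6/3): F, A, D.

C, F, A | C, E, G, A | G, B, D, F | F, A, D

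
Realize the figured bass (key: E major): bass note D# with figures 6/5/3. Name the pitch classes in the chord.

D#, F#, A, B

A third above D# in this key is F#.
A fifth above D# in this key is A.
A sixth above D# in this key is B.
Together with the bass D#, this spells B dominant seventh in first inversion.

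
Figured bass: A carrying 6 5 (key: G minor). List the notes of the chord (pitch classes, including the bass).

A, C, Eb, F

The written figures 6 5 are shorthand for 6/5/3: the 3 is implied.
A third above A in this key is C.
A fifth above A in this key is Eb.
A sixth above A in this key is F.
Together with the bass A, this spells F dominant seventh in first inversion.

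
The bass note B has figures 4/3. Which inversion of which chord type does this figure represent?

seventh chord, second inversion

4/3 is shorthand for 6/4/3.
Intervals of 6/4/3 above the bass form a seventh chord; the bass is the fifth, so this is second inversion.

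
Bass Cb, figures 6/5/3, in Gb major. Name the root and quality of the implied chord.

Ab minor seventh

The figures 6/5/3 indicate a seventh chord in first inversion.
In first inversion the root lies a sixth above the bass: a sixth above Cb in Gb major is Ab.
The chord tones are Cb, Eb, Gb, Ab, giving Ab minor seventh.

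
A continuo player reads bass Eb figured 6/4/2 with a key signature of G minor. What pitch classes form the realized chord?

A second above Eb in this key is F.
A fourth above Eb in this key is A.
A sixth above Eb in this key is C.
Together with the bass Eb, this spells F dominant seventh in third inversion.

Eb, F, A, C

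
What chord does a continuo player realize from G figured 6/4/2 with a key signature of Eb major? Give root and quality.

Ab major seventh

The figures 6/4/2 indicate a seventh chord in third inversion.
In third inversion the root lies a second above the bass: a second above G in Eb major is Ab.
The chord tones are G, Ab, C, Eb, giving Ab major seventh.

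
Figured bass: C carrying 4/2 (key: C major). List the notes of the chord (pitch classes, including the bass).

C, D, F, A

The written figures 4/2 are shorthand for 6/4/2: the 6 is implied.
A second above C in this key is D.
A fourth above C in this key is F.
A sixth above C in this key is A.
Together with the bass C, this spells D minor seventh in third inversion.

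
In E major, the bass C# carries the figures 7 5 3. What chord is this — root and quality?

C# minor seventh

The figures 7 5 3 indicate a seventh chord in root position.
In root position the bass is the root, so the root is C#.
The chord tones are C#, E, G#, B, giving C# minor seventh.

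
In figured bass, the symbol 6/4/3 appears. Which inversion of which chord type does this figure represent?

Intervals of 6/4/3 above the bass form a seventh chord; the bass is the fifth, so this is second inversion.

seventh chord, second inversion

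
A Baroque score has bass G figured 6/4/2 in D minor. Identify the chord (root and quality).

A minor seventh

The figures 6/4/2 indicate a seventh chord in third inversion.
In third inversion the root lies a second above the bass: a second above G in D minor is A.
The chord tones are G, A, C, E, giving A minor seventh.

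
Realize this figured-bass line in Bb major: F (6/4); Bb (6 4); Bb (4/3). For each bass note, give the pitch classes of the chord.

F, Bb, D | Bb, Eb, G | Bb, D, Eb, G

F (6/4): F, Bb, D.
Bb (6/4): Bb, Eb, G.
Bb (6/4/3): Bb, D, Eb, G.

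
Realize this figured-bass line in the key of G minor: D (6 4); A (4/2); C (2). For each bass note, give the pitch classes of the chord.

D (6/4): D, G, Bb.
A (6/4/2): A, Bb, D, F.
C (6/4/2): C, D, F, A.

D, G, Bb | A, Bb, D, F | C, D, F, A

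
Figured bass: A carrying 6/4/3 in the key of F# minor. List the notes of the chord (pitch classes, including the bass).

A third above A in this key is C#.
A fourth above A in this key is D.
A sixth above A in this key is F#.
Together with the bass A, this spells D major seventh in second inversion.

A, C#, D, F#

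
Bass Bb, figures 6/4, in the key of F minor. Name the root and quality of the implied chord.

The figures 6/4 indicate a triad in second inversion.
In second inversion the root lies a fourth above the bass: a fourth above Bb in F minor is Eb.
The chord tones are Bb, Eb, G, giving Eb major.

Eb major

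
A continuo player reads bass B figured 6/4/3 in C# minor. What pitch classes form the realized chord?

A third above B in this key is D#.
A fourth above B in this key is E.
A sixth above B in this key is G#.
Together with the bass B, this spells E major seventh in second inversion.

B, D#, E, G#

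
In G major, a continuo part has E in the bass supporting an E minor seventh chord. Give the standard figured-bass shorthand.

7

E is the root of E minor seventh, so the chord is in root position.
A seventh chord in root position is figured 7/5/3, conventionally abbreviated 7.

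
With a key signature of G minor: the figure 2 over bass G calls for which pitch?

Counting 1 letter step above G lands on A; in G minor, that letter is A.

A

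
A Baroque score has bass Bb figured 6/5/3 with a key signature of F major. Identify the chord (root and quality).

G minor seventh

The figures 6/5/3 indicate a seventh chord in first inversion.
In first inversion the root lies a sixth above the bass: a sixth above Bb in F major is G.
The chord tones are Bb, D, F, G, giving G minor seventh.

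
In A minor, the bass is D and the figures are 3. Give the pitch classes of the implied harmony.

D, F, A

The written figures 3 are shorthand for 5/3: the 5 is implied.
A third above D in this key is F.
A fifth above D in this key is A.
Together with the bass D, this spells D minor in root position.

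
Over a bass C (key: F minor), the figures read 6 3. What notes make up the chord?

C, Eb, Ab

A third above C in this key is Eb.
A sixth above C in this key is Ab.
Together with the bass C, this spells Ab major in first inversion.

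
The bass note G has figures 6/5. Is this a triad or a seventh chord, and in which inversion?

6/5 is shorthand for 6/5/3.
Intervals of 6/5/3 above the bass form a seventh chord; the bass is the third, so this is first inversion.

seventh chord, first inversion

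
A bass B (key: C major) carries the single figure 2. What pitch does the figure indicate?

C

Counting 1 letter step above B lands on C; in C major, that letter is C.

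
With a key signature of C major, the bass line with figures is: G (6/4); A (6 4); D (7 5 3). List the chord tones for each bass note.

G, C, E | A, D, F | D, F, A, C

G (6/4): G, C, E.
A (6/4): A, D, F.
D (7/5/3): D, F, A, C.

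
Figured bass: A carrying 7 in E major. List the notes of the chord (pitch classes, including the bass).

A, C#, E, G#

The written figures 7 are shorthand for 7/5/3: the 5/3 are implied.
A third above A in this key is C#.
A fifth above A in this key is E.
A seventh above A in this key is G#.
Together with the bass A, this spells A major seventh in root position.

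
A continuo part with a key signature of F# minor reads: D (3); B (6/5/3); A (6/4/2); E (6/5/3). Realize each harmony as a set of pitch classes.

D, F#, A | B, D, F#, G# | A, B, D, F# | E, G#, B, C#

D (5/3): D, F#, A.
B (6/5/3): B, D, F#, G#.
A (6/4/2): A, B, D, F#.
E (6/5/3): E, G#, B, C#.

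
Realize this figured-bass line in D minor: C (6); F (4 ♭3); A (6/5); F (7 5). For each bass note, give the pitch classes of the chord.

C, E, A | F, Ab, Bb, D | A, C, E, F | F, A, C, E

C (6/3): C, E, A.
F (6/4/b3): F, Ab, Bb, D.
A (6/5/3): A, C, E, F.
F (7/5/3): F, A, C, E.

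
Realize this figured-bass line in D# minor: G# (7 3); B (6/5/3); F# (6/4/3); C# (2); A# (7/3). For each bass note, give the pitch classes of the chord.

G#, B, D#, F# | B, D#, F#, G# | F#, A#, B, D# | C#, D#, F#, A# | A#, C#, E#, G#

G# (7/5/3): G#, B, D#, F#.
B (6/5/3): B, D#, F#, G#.
F# (6/4/3): F#, A#, B, D#.
C# (6/4/2): C#, D#, F#, A#.
A# (7/5/3): A#, C#, E#, G#.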